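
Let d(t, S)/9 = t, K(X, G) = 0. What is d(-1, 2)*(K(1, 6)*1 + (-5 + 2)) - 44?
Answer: -17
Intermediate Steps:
d(t, S) = 9*t
d(-1, 2)*(K(1, 6)*1 + (-5 + 2)) - 44 = (9*(-1))*(0*1 + (-5 + 2)) - 44 = -9*(0 - 3) - 44 = -9*(-3) - 44 = 27 - 44 = -17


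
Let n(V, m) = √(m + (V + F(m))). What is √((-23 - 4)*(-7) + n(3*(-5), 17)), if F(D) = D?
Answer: √(189 + √19) ≈ 13.905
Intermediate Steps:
n(V, m) = √(V + 2*m) (n(V, m) = √(m + (V + m)) = √(V + 2*m))
√((-23 - 4)*(-7) + n(3*(-5), 17)) = √((-23 - 4)*(-7) + √(3*(-5) + 2*17)) = √(-27*(-7) + √(-15 + 34)) = √(189 + √19)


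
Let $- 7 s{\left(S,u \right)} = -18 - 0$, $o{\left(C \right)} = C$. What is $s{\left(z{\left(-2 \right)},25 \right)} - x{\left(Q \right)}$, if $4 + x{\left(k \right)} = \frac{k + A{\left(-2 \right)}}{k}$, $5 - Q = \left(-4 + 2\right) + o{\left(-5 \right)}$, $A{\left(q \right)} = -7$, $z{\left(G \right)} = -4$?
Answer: $\frac{517}{84} \approx 6.1548$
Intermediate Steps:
$s{\left(S,u \right)} = \frac{18}{7}$ ($s{\left(S,u \right)} = - \frac{-18 - 0}{7} = - \frac{-18 + 0}{7} = \left(- \frac{1}{7}\right) \left(-18\right) = \frac{18}{7}$)
$Q = 12$ ($Q = 5 - \left(\left(-4 + 2\right) - 5\right) = 5 - \left(-2 - 5\right) = 5 - -7 = 5 + 7 = 12$)
$x{\left(k \right)} = -4 + \frac{-7 + k}{k}$ ($x{\left(k \right)} = -4 + \frac{k - 7}{k} = -4 + \frac{-7 + k}{k}$)
$s{\left(z{\left(-2 \right)},25 \right)} - x{\left(Q \right)} = \frac{18}{7} - \left(-3 - \frac{7}{12}\right) = \frac{18}{7} - - \frac{43}{12} = \frac{18}{7} + \frac{43}{12} = \frac{517}{84}$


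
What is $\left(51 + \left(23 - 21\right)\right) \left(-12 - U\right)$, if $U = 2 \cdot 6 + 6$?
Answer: $-1590$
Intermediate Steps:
$U = 18$ ($U = 12 + 6 = 18$)
$\left(51 + \left(23 - 21\right)\right) \left(-12 - U\right) = \left(51 + \left(23 - 21\right)\right) \left(-12 - 18\right) = \left(51 + 2\right) \left(-12 - 18\right) = 53 \left(-30\right) = -1590$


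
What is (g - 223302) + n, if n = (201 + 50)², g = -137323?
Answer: -297624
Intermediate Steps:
n = 63001 (n = 251² = 63001)
(g - 223302) + n = (-137323 - 223302) + 63001 = -360625 + 63001 = -297624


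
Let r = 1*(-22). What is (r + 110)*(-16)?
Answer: -1408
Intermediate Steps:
r = -22
(r + 110)*(-16) = (-22 + 110)*(-16) = 88*(-16) = -1408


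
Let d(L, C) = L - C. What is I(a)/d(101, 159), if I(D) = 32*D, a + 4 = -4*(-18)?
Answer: -1088/29 ≈ -37.517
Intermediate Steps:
a = 68 (a = -4 - 4*(-18) = -4 + 72 = 68)
I(a)/d(101, 159) = (32*68)/(101 - 1*159) = 2176/(101 - 159) = 2176/(-58) = 2176*(-1/58) = -1088/29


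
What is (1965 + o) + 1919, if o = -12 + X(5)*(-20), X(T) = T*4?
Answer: 3472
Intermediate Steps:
X(T) = 4*T
o = -412 (o = -12 + (4*5)*(-20) = -12 + 20*(-20) = -12 - 400 = -412)
(1965 + o) + 1919 = (1965 - 412) + 1919 = 1553 + 1919 = 3472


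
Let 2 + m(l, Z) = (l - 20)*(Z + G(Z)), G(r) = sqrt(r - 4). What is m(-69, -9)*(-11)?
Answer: -8789 + 979*I*sqrt(13) ≈ -8789.0 + 3529.8*I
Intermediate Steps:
G(r) = sqrt(-4 + r)
m(l, Z) = -2 + (-20 + l)*(Z + sqrt(-4 + Z)) (m(l, Z) = -2 + (l - 20)*(Z + sqrt(-4 + Z)) = -2 + (-20 + l)*(Z + sqrt(-4 + Z)))
m(-69, -9)*(-11) = (-2 - 20*(-9) - 20*sqrt(-4 - 9) - 9*(-69) - 69*sqrt(-4 - 9))*(-11) = (-2 + 180 - 20*I*sqrt(13) + 621 - 69*I*sqrt(13))*(-11) = (799 - 89*I*sqrt(13))*(-11) = -8789 + 979*I*sqrt(13)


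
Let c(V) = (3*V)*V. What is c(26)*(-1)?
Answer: -2028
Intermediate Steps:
c(V) = 3*V²
c(26)*(-1) = (3*26²)*(-1) = (3*676)*(-1) = 2028*(-1) = -2028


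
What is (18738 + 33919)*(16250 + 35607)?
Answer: 2730634049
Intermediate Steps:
(18738 + 33919)*(16250 + 35607) = 52657*51857 = 2730634049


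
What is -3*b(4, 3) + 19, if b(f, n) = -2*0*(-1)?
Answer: 19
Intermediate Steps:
b(f, n) = 0 (b(f, n) = 0*(-1) = 0)
-3*b(4, 3) + 19 = -3*0 + 19 = 0 + 19 = 19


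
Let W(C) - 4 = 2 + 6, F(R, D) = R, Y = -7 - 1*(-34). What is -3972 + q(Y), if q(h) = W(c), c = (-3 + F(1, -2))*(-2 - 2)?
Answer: -3960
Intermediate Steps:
Y = 27 (Y = -7 + 34 = 27)
c = 8 (c = (-3 + 1)*(-2 - 2) = -2*(-4) = 8)
W(C) = 12 (W(C) = 4 + (2 + 6) = 4 + 8 = 12)
q(h) = 12
-3972 + q(Y) = -3972 + 12 = -3960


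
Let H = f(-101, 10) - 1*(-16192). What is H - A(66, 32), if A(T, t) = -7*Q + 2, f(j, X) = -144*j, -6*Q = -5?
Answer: 184439/6 ≈ 30740.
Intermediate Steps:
Q = 5/6 (Q = -1/6*(-5) = 5/6 ≈ 0.83333)
A(T, t) = -23/6 (A(T, t) = -7*5/6 + 2 = -35/6 + 2 = -23/6)
H = 30736 (H = -144*(-101) - 1*(-16192) = 14544 + 16192 = 30736)
H - A(66, 32) = 30736 - 1*(-23/6) = 30736 + 23/6 = 184439/6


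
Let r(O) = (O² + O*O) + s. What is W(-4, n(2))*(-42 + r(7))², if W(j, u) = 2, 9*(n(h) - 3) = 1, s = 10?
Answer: 8712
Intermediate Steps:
n(h) = 28/9 (n(h) = 3 + (⅑)*1 = 3 + ⅑ = 28/9)
r(O) = 10 + 2*O² (r(O) = (O² + O*O) + 10 = (O² + O²) + 10 = 2*O² + 10 = 10 + 2*O²)
W(-4, n(2))*(-42 + r(7))² = 2*(-42 + (10 + 2*7²))² = 2*(-42 + (10 + 2*49))² = 2*(-42 + (10 + 98))² = 2*(-42 + 108)² = 2*66² = 2*4356 = 8712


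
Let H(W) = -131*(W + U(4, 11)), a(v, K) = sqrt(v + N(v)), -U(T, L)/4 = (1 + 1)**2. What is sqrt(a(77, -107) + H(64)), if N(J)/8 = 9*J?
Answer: sqrt(-6288 + sqrt(5621)) ≈ 78.823*I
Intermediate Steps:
U(T, L) = -16 (U(T, L) = -4*(1 + 1)**2 = -4*2**2 = -4*4 = -16)
N(J) = 72*J (N(J) = 8*(9*J) = 72*J)
a(v, K) = sqrt(73)*sqrt(v) (a(v, K) = sqrt(v + 72*v) = sqrt(73*v) = sqrt(73)*sqrt(v))
H(W) = 2096 - 131*W (H(W) = -131*(W - 16) = -131*(-16 + W) = 2096 - 131*W)
sqrt(a(77, -107) + H(64)) = sqrt(sqrt(73)*sqrt(77) + (2096 - 131*64)) = sqrt(sqrt(5621) + (2096 - 8384)) = sqrt(sqrt(5621) - 6288) = sqrt(-6288 + sqrt(5621))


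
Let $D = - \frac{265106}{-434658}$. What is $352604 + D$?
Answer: $\frac{76631207269}{217329} \approx 3.526 \cdot 10^{5}$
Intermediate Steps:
$D = \frac{132553}{217329}$ ($D = \left(-265106\right) \left(- \frac{1}{434658}\right) = \frac{132553}{217329} \approx 0.60992$)
$352604 + D = 352604 + \frac{132553}{217329} = \frac{76631207269}{217329}$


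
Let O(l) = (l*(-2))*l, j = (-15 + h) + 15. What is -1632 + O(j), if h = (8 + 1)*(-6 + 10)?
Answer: -4224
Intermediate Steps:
h = 36 (h = 9*4 = 36)
j = 36 (j = (-15 + 36) + 15 = 21 + 15 = 36)
O(l) = -2*l**2 (O(l) = (-2*l)*l = -2*l**2)
-1632 + O(j) = -1632 - 2*36**2 = -1632 - 2*1296 = -1632 - 2592 = -4224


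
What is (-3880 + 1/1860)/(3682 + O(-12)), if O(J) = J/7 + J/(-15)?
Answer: -50517593/47927736 ≈ -1.0540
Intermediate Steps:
O(J) = 8*J/105 (O(J) = J*(1/7) + J*(-1/15) = J/7 - J/15 = 8*J/105)
(-3880 + 1/1860)/(3682 + O(-12)) = (-3880 + 1/1860)/(3682 + (8/105)*(-12)) = (-3880 + 1/1860)/(3682 - 32/35) = -7216799/(1860*128838/35) = -7216799/1860*35/128838 = -50517593/47927736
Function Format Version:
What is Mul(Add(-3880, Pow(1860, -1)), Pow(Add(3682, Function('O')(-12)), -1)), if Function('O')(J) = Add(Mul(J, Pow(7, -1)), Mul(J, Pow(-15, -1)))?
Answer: Rational(-50517593, 47927736) ≈ -1.0540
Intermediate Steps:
Function('O')(J) = Mul(Rational(8, 105), J) (Function('O')(J) = Add(Mul(J, Rational(1, 7)), Mul(J, Rational(-1, 15))) = Add(Mul(Rational(1, 7), J), Mul(Rational(-1, 15), J)) = Mul(Rational(8, 105), J))
Mul(Add(-3880, Pow(1860, -1)), Pow(Add(3682, Function('O')(-12)), -1)) = Mul(Add(-3880, Pow(1860, -1)), Pow(Add(3682, Mul(Rational(8, 105), -12)), -1)) = Mul(Add(-3880, Rational(1, 1860)), Pow(Add(3682, Rational(-32, 35)), -1)) = Mul(Rational(-7216799, 1860), Pow(Rational(128838, 35), -1)) = Mul(Rational(-7216799, 1860), Rational(35, 128838)) = Rational(-50517593, 47927736)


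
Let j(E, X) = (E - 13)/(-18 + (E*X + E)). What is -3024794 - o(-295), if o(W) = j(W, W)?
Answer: -65571484255/21678 ≈ -3.0248e+6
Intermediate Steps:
j(E, X) = (-13 + E)/(-18 + E + E*X) (j(E, X) = (-13 + E)/(-18 + (E + E*X)) = (-13 + E)/(-18 + E + E*X))
o(W) = (-13 + W)/(-18 + W + W²) (o(W) = (-13 + W)/(-18 + W + W*W) = (-13 + W)/(-18 + W + W²))
-3024794 - o(-295) = -3024794 - (-13 - 295)/(-18 - 295 + (-295)²) = -3024794 - (-308)/(-18 - 295 + 87025) = -3024794 - (-308)/86712 = -3024794 - 1*(-77/21678) = -3024794 + 77/21678 = -65571484255/21678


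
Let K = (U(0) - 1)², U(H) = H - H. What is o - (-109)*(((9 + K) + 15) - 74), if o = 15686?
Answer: 10345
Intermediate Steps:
U(H) = 0
K = 1 (K = (0 - 1)² = (-1)² = 1)
o - (-109)*(((9 + K) + 15) - 74) = 15686 - (-109)*(((9 + 1) + 15) - 74) = 15686 - (-109)*((10 + 15) - 74) = 15686 - (-109)*(25 - 74) = 15686 - (-109)*(-49) = 15686 - 1*5341 = 15686 - 5341 = 10345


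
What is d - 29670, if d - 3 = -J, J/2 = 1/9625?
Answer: -285544877/9625 ≈ -29667.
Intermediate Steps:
J = 2/9625 ≈ 0.00020779
d = 28873/9625 (d = 3 - 1*2/9625 = 3 - 2/9625 = 28873/9625 ≈ 2.9998)
d - 29670 = 28873/9625 - 29670 = -285544877/9625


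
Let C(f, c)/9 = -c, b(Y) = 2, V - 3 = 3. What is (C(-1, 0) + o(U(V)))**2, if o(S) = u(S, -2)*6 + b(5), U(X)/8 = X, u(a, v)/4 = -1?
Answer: 484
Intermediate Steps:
V = 6 (V = 3 + 3 = 6)
u(a, v) = -4 (u(a, v) = 4*(-1) = -4)
U(X) = 8*X
C(f, c) = -9*c (C(f, c) = 9*(-c) = -9*c)
o(S) = -22 (o(S) = -4*6 + 2 = -24 + 2 = -22)
(C(-1, 0) + o(U(V)))**2 = (-9*0 - 22)**2 = (0 - 22)**2 = (-22)**2 = 484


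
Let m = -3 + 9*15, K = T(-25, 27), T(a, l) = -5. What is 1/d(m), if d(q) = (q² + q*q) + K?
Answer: 1/34843 ≈ 2.8700e-5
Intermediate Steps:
K = -5
m = 132 (m = -3 + 135 = 132)
d(q) = -5 + 2*q² (d(q) = (q² + q*q) - 5 = (q² + q²) - 5 = 2*q² - 5 = -5 + 2*q²)
1/d(m) = 1/(-5 + 2*132²) = 1/(-5 + 2*17424) = 1/(-5 + 34848) = 1/34843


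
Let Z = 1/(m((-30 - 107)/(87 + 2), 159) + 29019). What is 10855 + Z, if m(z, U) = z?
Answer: 28033623759/2582554 ≈ 10855.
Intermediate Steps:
Z = 89/2582554 (Z = 1/((-30 - 107)/(87 + 2) + 29019) = 1/(-137/89 + 29019) = 1/(2582554/89) = 89/2582554 ≈ 3.4462e-5)
10855 + Z = 10855 + 89/2582554 = 28033623759/2582554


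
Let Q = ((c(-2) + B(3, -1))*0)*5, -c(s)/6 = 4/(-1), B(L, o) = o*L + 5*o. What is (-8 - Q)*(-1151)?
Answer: 9208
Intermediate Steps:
B(L, o) = 5*o + L*o (B(L, o) = L*o + 5*o = 5*o + L*o)
c(s) = 24 (c(s) = -24/(-1) = -24*(-1) = -6*(-4) = 24)
Q = 0 (Q = ((24 - (5 + 3))*0)*5 = ((24 - 1*8)*0)*5 = ((24 - 8)*0)*5 = (16*0)*5 = 0*5 = 0)
(-8 - Q)*(-1151) = (-8 - 1*0)*(-1151) = (-8 + 0)*(-1151) = -8*(-1151) = 9208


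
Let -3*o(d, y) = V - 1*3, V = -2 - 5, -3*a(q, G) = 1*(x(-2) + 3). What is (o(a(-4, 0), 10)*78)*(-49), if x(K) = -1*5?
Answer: -12740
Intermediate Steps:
x(K) = -5
a(q, G) = 2/3 (a(q, G) = -(-5 + 3)/3 = -(-2)/3 = -1/3*(-2) = 2/3)
V = -7
o(d, y) = 10/3 (o(d, y) = -(-7 - 1*3)/3 = -(-7 - 3)/3 = -1/3*(-10) = 10/3)
(o(a(-4, 0), 10)*78)*(-49) = ((10/3)*78)*(-49) = 260*(-49) = -12740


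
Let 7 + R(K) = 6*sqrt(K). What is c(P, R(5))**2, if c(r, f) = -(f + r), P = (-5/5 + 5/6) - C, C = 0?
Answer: 8329/36 - 86*sqrt(5) ≈ 39.059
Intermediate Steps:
R(K) = -7 + 6*sqrt(K)
P = -1/6 (P = (-5/5 + 5/6) - 1*0 = (-5*1/5 + 5*(1/6)) + 0 = (-1 + 5/6) + 0 = -1/6 + 0 = -1/6 ≈ -0.16667)
c(r, f) = -f - r
c(P, R(5))**2 = (-(-7 + 6*sqrt(5)) - 1*(-1/6))**2 = ((7 - 6*sqrt(5)) + 1/6)**2 = (43/6 - 6*sqrt(5))**2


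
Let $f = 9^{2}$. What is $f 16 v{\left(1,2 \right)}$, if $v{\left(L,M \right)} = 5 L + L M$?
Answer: $9072$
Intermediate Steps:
$f = 81$
$f 16 v{\left(1,2 \right)} = 81 \cdot 16 \cdot 1 \left(5 + 2\right) = 1296 \cdot 1 \cdot 7 = 1296 \cdot 7 = 9072$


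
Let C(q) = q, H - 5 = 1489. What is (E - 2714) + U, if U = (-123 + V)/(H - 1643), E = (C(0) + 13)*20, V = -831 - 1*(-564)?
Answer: -365256/149 ≈ -2451.4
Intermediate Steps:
H = 1494 (H = 5 + 1489 = 1494)
V = -267 (V = -831 + 564 = -267)
E = 260 (E = (0 + 13)*20 = 13*20 = 260)
U = 390/149 (U = (-123 - 267)/(1494 - 1643) = -390/(-149) = -390*(-1/149) = 390/149 ≈ 2.6175)
(E - 2714) + U = (260 - 2714) + 390/149 = -2454 + 390/149 = -365256/149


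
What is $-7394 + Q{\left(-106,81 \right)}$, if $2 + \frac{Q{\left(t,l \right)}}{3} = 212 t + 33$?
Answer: $-74717$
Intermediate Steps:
$Q{\left(t,l \right)} = 93 + 636 t$ ($Q{\left(t,l \right)} = -6 + 3 \left(212 t + 33\right) = -6 + 3 \left(33 + 212 t\right) = -6 + \left(99 + 636 t\right) = 93 + 636 t$)
$-7394 + Q{\left(-106,81 \right)} = -7394 + \left(93 + 636 \left(-106\right)\right) = -7394 + \left(93 - 67416\right) = -7394 - 67323 = -74717$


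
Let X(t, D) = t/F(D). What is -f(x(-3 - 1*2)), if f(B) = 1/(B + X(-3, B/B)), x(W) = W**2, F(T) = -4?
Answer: -4/103 ≈ -0.038835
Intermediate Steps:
X(t, D) = -t/4 (X(t, D) = t/(-4) = t*(-1/4) = -t/4)
f(B) = 1/(3/4 + B) (f(B) = 1/(B - 1/4*(-3)) = 1/(B + 3/4) = 1/(3/4 + B))
-f(x(-3 - 1*2)) = -4/(3 + 4*(-3 - 1*2)**2) = -4/(3 + 4*(-3 - 2)**2) = -4/(3 + 4*(-5)**2) = -4/(3 + 4*25) = -4/(3 + 100) = -4/103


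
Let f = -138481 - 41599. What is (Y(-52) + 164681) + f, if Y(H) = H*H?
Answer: -12695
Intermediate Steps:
f = -180080
Y(H) = H²
(Y(-52) + 164681) + f = ((-52)² + 164681) - 180080 = (2704 + 164681) - 180080 = 167385 - 180080 = -12695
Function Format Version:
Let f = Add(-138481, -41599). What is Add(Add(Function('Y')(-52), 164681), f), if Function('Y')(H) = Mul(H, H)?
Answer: -12695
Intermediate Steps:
f = -180080
Function('Y')(H) = Pow(H, 2)
Add(Add(Function('Y')(-52), 164681), f) = Add(Add(Pow(-52, 2), 164681), -180080) = Add(Add(2704, 164681), -180080) = Add(167385, -180080) = -12695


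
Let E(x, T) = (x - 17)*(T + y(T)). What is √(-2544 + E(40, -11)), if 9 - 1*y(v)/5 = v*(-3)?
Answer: I*√5557 ≈ 74.545*I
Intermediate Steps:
y(v) = 45 + 15*v (y(v) = 45 - 5*v*(-3) = 45 - (-15)*v = 45 + 15*v)
E(x, T) = (-17 + x)*(45 + 16*T) (E(x, T) = (x - 17)*(T + (45 + 15*T)) = (-17 + x)*(45 + 16*T))
√(-2544 + E(40, -11)) = √(-2544 + (-765 - 272*(-11) + 45*40 + 16*(-11)*40)) = √(-2544 + (-765 + 2992 + 1800 - 7040)) = √(-2544 - 3013) = √(-5557) = I*√5557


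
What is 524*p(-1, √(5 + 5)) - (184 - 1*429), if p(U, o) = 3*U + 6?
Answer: 1817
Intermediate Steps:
p(U, o) = 6 + 3*U
524*p(-1, √(5 + 5)) - (184 - 1*429) = 524*(6 + 3*(-1)) - (184 - 1*429) = 524*(6 - 3) - (184 - 429) = 524*3 - 1*(-245) = 1572 + 245 = 1817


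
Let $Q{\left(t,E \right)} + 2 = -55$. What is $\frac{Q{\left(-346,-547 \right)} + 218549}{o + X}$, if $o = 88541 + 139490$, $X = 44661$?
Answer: $\frac{54623}{68173} \approx 0.80124$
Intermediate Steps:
$Q{\left(t,E \right)} = -57$ ($Q{\left(t,E \right)} = -2 - 55 = -57$)
$o = 228031$
$\frac{Q{\left(-346,-547 \right)} + 218549}{o + X} = \frac{-57 + 218549}{228031 + 44661} = \frac{218492}{272692} = 218492 \cdot \frac{1}{272692} = \frac{54623}{68173}$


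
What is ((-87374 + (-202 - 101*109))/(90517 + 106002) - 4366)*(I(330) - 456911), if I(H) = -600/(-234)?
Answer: 5096953876524077/2554747 ≈ 1.9951e+9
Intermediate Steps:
I(H) = 100/39 (I(H) = -600*(-1/234) = 100/39)
((-87374 + (-202 - 101*109))/(90517 + 106002) - 4366)*(I(330) - 456911) = ((-87374 + (-202 - 101*109))/(90517 + 106002) - 4366)*(100/39 - 456911) = ((-87374 + (-202 - 11009))/196519 - 4366)*(-17819429/39) = ((-87374 - 11211)*(1/196519) - 4366)*(-17819429/39) = (-98585*1/196519 - 4366)*(-17819429/39) = (-98585/196519 - 4366)*(-17819429/39) = -858100539/196519*(-17819429/39) = 5096953876524077/2554747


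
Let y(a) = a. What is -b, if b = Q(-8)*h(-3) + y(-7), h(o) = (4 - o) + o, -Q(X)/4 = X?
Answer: -121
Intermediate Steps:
Q(X) = -4*X
h(o) = 4
b = 121 (b = -4*(-8)*4 - 7 = 32*4 - 7 = 128 - 7 = 121)
-b = -1*121 = -121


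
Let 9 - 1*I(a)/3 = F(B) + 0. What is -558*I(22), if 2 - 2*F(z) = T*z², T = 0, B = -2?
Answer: -13392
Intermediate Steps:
F(z) = 1 (F(z) = 1 - 0*z² = 1 - ½*0 = 1 + 0 = 1)
I(a) = 24 (I(a) = 27 - 3*(1 + 0) = 27 - 3*1 = 27 - 3 = 24)
-558*I(22) = -558*24 = -13392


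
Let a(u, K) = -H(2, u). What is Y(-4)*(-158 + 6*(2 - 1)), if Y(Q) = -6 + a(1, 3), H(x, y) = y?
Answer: 1064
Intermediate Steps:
a(u, K) = -u
Y(Q) = -7 (Y(Q) = -6 - 1*1 = -6 - 1 = -7)
Y(-4)*(-158 + 6*(2 - 1)) = -7*(-158 + 6*(2 - 1)) = -7*(-158 + 6*1) = -7*(-158 + 6) = -7*(-152) = 1064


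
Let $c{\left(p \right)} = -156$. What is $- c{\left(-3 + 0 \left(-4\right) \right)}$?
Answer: $156$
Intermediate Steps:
$- c{\left(-3 + 0 \left(-4\right) \right)} = \left(-1\right) \left(-156\right) = 156$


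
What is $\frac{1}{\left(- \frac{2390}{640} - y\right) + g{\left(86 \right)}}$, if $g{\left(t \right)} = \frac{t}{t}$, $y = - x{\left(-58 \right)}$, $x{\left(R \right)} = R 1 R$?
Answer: $\frac{64}{215121} \approx 0.00029751$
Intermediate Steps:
$x{\left(R \right)} = R^{2}$ ($x{\left(R \right)} = R R = R^{2}$)
$y = -3364$ ($y = - \left(-58\right)^{2} = \left(-1\right) 3364 = -3364$)
$g{\left(t \right)} = 1$
$\frac{1}{\left(- \frac{2390}{640} - y\right) + g{\left(86 \right)}} = \frac{1}{\left(- \frac{2390}{640} - -3364\right) + 1} = \frac{1}{\left(\left(-2390\right) \frac{1}{640} + 3364\right) + 1} = \frac{1}{\left(- \frac{239}{64} + 3364\right) + 1} = \frac{1}{\frac{215057}{64} + 1} = \frac{1}{\frac{215121}{64}} = \frac{64}{215121}$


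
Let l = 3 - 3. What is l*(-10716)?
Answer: 0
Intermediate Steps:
l = 0
l*(-10716) = 0*(-10716) = 0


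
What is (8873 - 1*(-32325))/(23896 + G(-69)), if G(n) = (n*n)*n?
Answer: -41198/304613 ≈ -0.13525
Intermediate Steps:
G(n) = n³ (G(n) = n²*n = n³)
(8873 - 1*(-32325))/(23896 + G(-69)) = (8873 - 1*(-32325))/(23896 + (-69)³) = (8873 + 32325)/(23896 - 328509) = 41198/(-304613) = 41198*(-1/304613) = -41198/304613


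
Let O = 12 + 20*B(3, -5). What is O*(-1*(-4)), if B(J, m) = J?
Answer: 288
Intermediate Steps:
O = 72 (O = 12 + 20*3 = 12 + 60 = 72)
O*(-1*(-4)) = 72*(-1*(-4)) = 72*4 = 288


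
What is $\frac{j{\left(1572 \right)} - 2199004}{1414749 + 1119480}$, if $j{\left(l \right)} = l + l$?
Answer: $- \frac{2195860}{2534229} \approx -0.86648$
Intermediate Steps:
$j{\left(l \right)} = 2 l$
$\frac{j{\left(1572 \right)} - 2199004}{1414749 + 1119480} = \frac{2 \cdot 1572 - 2199004}{1414749 + 1119480} = \frac{3144 - 2199004}{2534229} = \left(-2195860\right) \frac{1}{2534229} = - \frac{2195860}{2534229}$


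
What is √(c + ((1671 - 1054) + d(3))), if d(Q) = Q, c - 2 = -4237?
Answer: I*√3615 ≈ 60.125*I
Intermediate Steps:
c = -4235 (c = 2 - 4237 = -4235)
√(c + ((1671 - 1054) + d(3))) = √(-4235 + ((1671 - 1054) + 3)) = √(-4235 + (617 + 3)) = √(-4235 + 620) = √(-3615) = I*√3615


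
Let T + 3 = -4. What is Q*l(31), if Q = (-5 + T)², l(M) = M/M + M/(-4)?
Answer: -972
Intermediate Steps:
T = -7 (T = -3 - 4 = -7)
l(M) = 1 - M/4 (l(M) = 1 + M*(-¼) = 1 - M/4)
Q = 144 (Q = (-5 - 7)² = (-12)² = 144)
Q*l(31) = 144*(1 - ¼*31) = 144*(1 - 31/4) = 144*(-27/4) = -972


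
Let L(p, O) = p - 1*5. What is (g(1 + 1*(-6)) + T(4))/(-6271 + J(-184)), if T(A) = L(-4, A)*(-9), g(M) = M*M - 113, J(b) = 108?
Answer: 7/6163 ≈ 0.0011358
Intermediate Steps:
L(p, O) = -5 + p (L(p, O) = p - 5 = -5 + p)
g(M) = -113 + M² (g(M) = M² - 113 = -113 + M²)
T(A) = 81 (T(A) = (-5 - 4)*(-9) = -9*(-9) = 81)
(g(1 + 1*(-6)) + T(4))/(-6271 + J(-184)) = ((-113 + (1 + 1*(-6))²) + 81)/(-6271 + 108) = ((-113 + (1 - 6)²) + 81)/(-6163) = ((-113 + (-5)²) + 81)*(-1/6163) = ((-113 + 25) + 81)*(-1/6163) = (-88 + 81)*(-1/6163) = -7*(-1/6163) = 7/6163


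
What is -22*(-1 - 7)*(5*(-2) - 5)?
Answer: -2640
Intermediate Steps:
-22*(-1 - 7)*(5*(-2) - 5) = -(-176)*(-10 - 5) = -(-176)*(-15) = -22*120 = -2640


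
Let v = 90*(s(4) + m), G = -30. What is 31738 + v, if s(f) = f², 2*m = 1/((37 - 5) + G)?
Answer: 66401/2 ≈ 33201.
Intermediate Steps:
m = ¼ (m = 1/(2*((37 - 5) - 30)) = 1/(2*(32 - 30)) = (½)/2 = (½)*(½) = ¼ ≈ 0.25000)
v = 2925/2 (v = 90*(4² + ¼) = 90*(16 + ¼) = 90*(65/4) = 2925/2 ≈ 1462.5)
31738 + v = 31738 + 2925/2 = 66401/2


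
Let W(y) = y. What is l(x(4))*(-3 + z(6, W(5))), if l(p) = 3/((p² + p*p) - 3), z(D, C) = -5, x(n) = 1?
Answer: 24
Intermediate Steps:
l(p) = 3/(-3 + 2*p²) (l(p) = 3/((p² + p²) - 3) = 3/(2*p² - 3) = 3/(-3 + 2*p²))
l(x(4))*(-3 + z(6, W(5))) = (3/(-3 + 2*1²))*(-3 - 5) = (3/(-3 + 2*1))*(-8) = (3/(-3 + 2))*(-8) = (3/(-1))*(-8) = (3*(-1))*(-8) = -3*(-8) = 24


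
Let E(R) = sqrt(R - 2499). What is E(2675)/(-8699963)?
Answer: -4*sqrt(11)/8699963 ≈ -1.5249e-6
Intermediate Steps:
E(R) = sqrt(-2499 + R)
E(2675)/(-8699963) = sqrt(-2499 + 2675)/(-8699963) = sqrt(176)*(-1/8699963) = (4*sqrt(11))*(-1/8699963) = -4*sqrt(11)/8699963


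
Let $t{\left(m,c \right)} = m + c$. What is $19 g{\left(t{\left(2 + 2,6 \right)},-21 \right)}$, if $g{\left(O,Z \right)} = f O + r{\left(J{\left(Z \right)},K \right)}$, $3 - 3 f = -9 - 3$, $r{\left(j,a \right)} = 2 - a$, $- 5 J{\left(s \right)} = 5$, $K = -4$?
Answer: $1064$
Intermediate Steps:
$J{\left(s \right)} = -1$ ($J{\left(s \right)} = \left(- \frac{1}{5}\right) 5 = -1$)
$f = 5$ ($f = 1 - \frac{-9 - 3}{3} = 1 - -4 = 1 + 4 = 5$)
$t{\left(m,c \right)} = c + m$
$g{\left(O,Z \right)} = 6 + 5 O$ ($g{\left(O,Z \right)} = 5 O + \left(2 - -4\right) = 5 O + \left(2 + 4\right) = 5 O + 6 = 6 + 5 O$)
$19 g{\left(t{\left(2 + 2,6 \right)},-21 \right)} = 19 \left(6 + 5 \left(6 + \left(2 + 2\right)\right)\right) = 19 \left(6 + 5 \left(6 + 4\right)\right) = 19 \left(6 + 5 \cdot 10\right) = 19 \left(6 + 50\right) = 19 \cdot 56 = 1064$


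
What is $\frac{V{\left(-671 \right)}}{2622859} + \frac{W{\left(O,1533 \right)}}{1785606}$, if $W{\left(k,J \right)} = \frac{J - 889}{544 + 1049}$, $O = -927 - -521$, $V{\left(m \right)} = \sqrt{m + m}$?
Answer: $\frac{322}{1422235179} + \frac{i \sqrt{1342}}{2622859} \approx 2.264 \cdot 10^{-7} + 1.3967 \cdot 10^{-5} i$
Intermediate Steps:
$V{\left(m \right)} = \sqrt{2} \sqrt{m}$ ($V{\left(m \right)} = \sqrt{2 m} = \sqrt{2} \sqrt{m}$)
$O = -406$ ($O = -927 + 521 = -406$)
$W{\left(k,J \right)} = - \frac{889}{1593} + \frac{J}{1593}$ ($W{\left(k,J \right)} = \frac{-889 + J}{1593} = \left(-889 + J\right) \frac{1}{1593} = - \frac{889}{1593} + \frac{J}{1593}$)
$\frac{V{\left(-671 \right)}}{2622859} + \frac{W{\left(O,1533 \right)}}{1785606} = \frac{\sqrt{2} \sqrt{-671}}{2622859} + \frac{- \frac{889}{1593} + \frac{1}{1593} \cdot 1533}{1785606} = \sqrt{2} i \sqrt{671} \cdot \frac{1}{2622859} + \left(- \frac{889}{1593} + \frac{511}{531}\right) \frac{1}{1785606} = i \sqrt{1342} \cdot \frac{1}{2622859} + \frac{644}{1593} \cdot \frac{1}{1785606} = \frac{i \sqrt{1342}}{2622859} + \frac{322}{1422235179} = \frac{322}{1422235179} + \frac{i \sqrt{1342}}{2622859}$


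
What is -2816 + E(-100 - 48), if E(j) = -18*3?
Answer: -2870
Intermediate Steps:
E(j) = -54
-2816 + E(-100 - 48) = -2816 - 54 = -2870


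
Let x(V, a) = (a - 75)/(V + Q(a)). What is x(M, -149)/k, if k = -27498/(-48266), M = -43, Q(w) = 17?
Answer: 2702896/178737 ≈ 15.122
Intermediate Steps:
x(V, a) = (-75 + a)/(17 + V) (x(V, a) = (a - 75)/(V + 17) = (-75 + a)/(17 + V))
k = 13749/24133 (k = -27498*(-1/48266) = 13749/24133 ≈ 0.56972)
x(M, -149)/k = ((-75 - 149)/(17 - 43))/(13749/24133) = (-224/(-26))*(24133/13749) = -1/26*(-224)*(24133/13749) = (112/13)*(24133/13749) = 2702896/178737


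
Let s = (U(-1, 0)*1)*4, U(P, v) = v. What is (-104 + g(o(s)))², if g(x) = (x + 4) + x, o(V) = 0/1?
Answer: 10000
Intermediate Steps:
s = 0 (s = (0*1)*4 = 0*4 = 0)
o(V) = 0 (o(V) = 0*1 = 0)
g(x) = 4 + 2*x (g(x) = (4 + x) + x = 4 + 2*x)
(-104 + g(o(s)))² = (-104 + (4 + 2*0))² = (-104 + (4 + 0))² = (-104 + 4)² = (-100)² = 10000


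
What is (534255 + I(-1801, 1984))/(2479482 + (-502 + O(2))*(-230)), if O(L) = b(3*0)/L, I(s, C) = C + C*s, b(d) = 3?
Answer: -3036945/2594597 ≈ -1.1705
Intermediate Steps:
O(L) = 3/L
(534255 + I(-1801, 1984))/(2479482 + (-502 + O(2))*(-230)) = (534255 + 1984*(1 - 1801))/(2479482 + (-502 + 3/2)*(-230)) = (534255 + 1984*(-1800))/(2479482 + (-502 + 3*(½))*(-230)) = (534255 - 3571200)/(2479482 + (-502 + 3/2)*(-230)) = -3036945/(2479482 - 1001/2*(-230)) = -3036945/(2479482 + 115115) = -3036945/2594597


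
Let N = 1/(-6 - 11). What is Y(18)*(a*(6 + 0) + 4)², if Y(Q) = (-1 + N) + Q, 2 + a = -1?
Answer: 56448/17 ≈ 3320.5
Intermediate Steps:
a = -3 (a = -2 - 1 = -3)
N = -1/17 (N = 1/(-17) = -1/17 ≈ -0.058824)
Y(Q) = -18/17 + Q (Y(Q) = (-1 - 1/17) + Q = -18/17 + Q)
Y(18)*(a*(6 + 0) + 4)² = (-18/17 + 18)*(-3*(6 + 0) + 4)² = 288*(-3*6 + 4)²/17 = 288*(-18 + 4)²/17 = (288/17)*(-14)² = (288/17)*196 = 56448/17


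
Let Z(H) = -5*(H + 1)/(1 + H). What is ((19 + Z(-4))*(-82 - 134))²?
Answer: 9144576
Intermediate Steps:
Z(H) = -5 (Z(H) = -5*(1 + H)/(1 + H) = -5*1 = -5)
((19 + Z(-4))*(-82 - 134))² = ((19 - 5)*(-82 - 134))² = (14*(-216))² = (-3024)² = 9144576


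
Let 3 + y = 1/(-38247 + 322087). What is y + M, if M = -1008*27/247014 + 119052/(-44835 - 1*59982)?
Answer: -577845247577543/136092167884480 ≈ -4.2460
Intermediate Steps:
M = -597411300/479467897 (M = -27216*1/247014 + 119052/(-44835 - 59982) = -1512/13723 + 119052/(-104817) = -1512/13723 + 119052*(-1/104817) = -1512/13723 - 39684/34939 = -597411300/479467897 ≈ -1.2460)
y = -851519/283840 (y = -3 + 1/(-38247 + 322087) = -3 + 1/283840 = -851519/283840 ≈ -3.0000)
y + M = -851519/283840 - 597411300/479467897 = -577845247577543/136092167884480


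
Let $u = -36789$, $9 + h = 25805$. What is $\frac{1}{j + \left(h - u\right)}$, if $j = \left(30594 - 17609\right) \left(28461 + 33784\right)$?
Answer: $\frac{1}{808313910} \approx 1.2371 \cdot 10^{-9}$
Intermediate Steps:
$h = 25796$ ($h = -9 + 25805 = 25796$)
$j = 808251325$ ($j = 12985 \cdot 62245 = 808251325$)
$\frac{1}{j + \left(h - u\right)} = \frac{1}{808251325 + \left(25796 - -36789\right)} = \frac{1}{808251325 + \left(25796 + 36789\right)} = \frac{1}{808251325 + 62585} = \frac{1}{808313910}$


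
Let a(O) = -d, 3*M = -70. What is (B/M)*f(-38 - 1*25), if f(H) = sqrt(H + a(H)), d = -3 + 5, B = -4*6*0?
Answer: 0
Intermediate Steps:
B = 0 (B = -24*0 = 0)
M = -70/3 (M = (1/3)*(-70) = -70/3 ≈ -23.333)
d = 2
a(O) = -2 (a(O) = -1*2 = -2)
f(H) = sqrt(-2 + H) (f(H) = sqrt(H - 2) = sqrt(-2 + H))
(B/M)*f(-38 - 1*25) = (0/(-70/3))*sqrt(-2 + (-38 - 1*25)) = (0*(-3/70))*sqrt(-2 + (-38 - 25)) = 0*sqrt(-2 - 63) = 0*sqrt(-65) = 0*(I*sqrt(65)) = 0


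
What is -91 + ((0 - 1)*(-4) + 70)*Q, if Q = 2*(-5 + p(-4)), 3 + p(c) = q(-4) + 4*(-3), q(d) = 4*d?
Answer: -5419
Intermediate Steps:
p(c) = -31 (p(c) = -3 + (4*(-4) + 4*(-3)) = -3 + (-16 - 12) = -3 - 28 = -31)
Q = -72 (Q = 2*(-5 - 31) = 2*(-36) = -72)
-91 + ((0 - 1)*(-4) + 70)*Q = -91 + ((0 - 1)*(-4) + 70)*(-72) = -91 + (-1*(-4) + 70)*(-72) = -91 + (4 + 70)*(-72) = -91 + 74*(-72) = -91 - 5328 = -5419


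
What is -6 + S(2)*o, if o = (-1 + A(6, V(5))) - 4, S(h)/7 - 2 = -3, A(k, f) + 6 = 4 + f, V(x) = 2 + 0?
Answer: 29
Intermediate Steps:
V(x) = 2
A(k, f) = -2 + f (A(k, f) = -6 + (4 + f) = -2 + f)
S(h) = -7 (S(h) = 14 + 7*(-3) = 14 - 21 = -7)
o = -5 (o = (-1 + (-2 + 2)) - 4 = (-1 + 0) - 4 = -1 - 4 = -5)
-6 + S(2)*o = -6 - 7*(-5) = -6 + 35 = 29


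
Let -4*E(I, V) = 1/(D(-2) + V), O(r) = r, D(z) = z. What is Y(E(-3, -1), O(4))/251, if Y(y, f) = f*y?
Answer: 1/753 ≈ 0.0013280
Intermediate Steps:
E(I, V) = -1/(4*(-2 + V))
Y(E(-3, -1), O(4))/251 = (4*(-1/(-8 + 4*(-1))))/251 = (4*(-1/(-8 - 4)))*(1/251) = (4*(-1/(-12)))*(1/251) = (4*(-1*(-1/12)))*(1/251) = (4*(1/12))*(1/251) = (1/3)*(1/251) = 1/753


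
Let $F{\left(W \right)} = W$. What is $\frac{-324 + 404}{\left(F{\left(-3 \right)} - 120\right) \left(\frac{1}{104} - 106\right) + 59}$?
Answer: $\frac{1664}{272393} \approx 0.0061088$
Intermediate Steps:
$\frac{-324 + 404}{\left(F{\left(-3 \right)} - 120\right) \left(\frac{1}{104} - 106\right) + 59} = \frac{-324 + 404}{\left(-3 - 120\right) \left(\frac{1}{104} - 106\right) + 59} = \frac{80}{- 123 \left(\frac{1}{104} - 106\right) + 59} = \frac{80}{\left(-123\right) \left(- \frac{11023}{104}\right) + 59} = \frac{80}{\frac{1355829}{104} + 59} = \frac{80}{\frac{1361965}{104}} = 80 \cdot \frac{104}{1361965} = \frac{1664}{272393}$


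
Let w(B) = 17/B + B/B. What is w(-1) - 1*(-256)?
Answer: 240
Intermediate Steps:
w(B) = 1 + 17/B (w(B) = 17/B + 1 = 1 + 17/B)
w(-1) - 1*(-256) = (17 - 1)/(-1) - 1*(-256) = -1*16 + 256 = -16 + 256 = 240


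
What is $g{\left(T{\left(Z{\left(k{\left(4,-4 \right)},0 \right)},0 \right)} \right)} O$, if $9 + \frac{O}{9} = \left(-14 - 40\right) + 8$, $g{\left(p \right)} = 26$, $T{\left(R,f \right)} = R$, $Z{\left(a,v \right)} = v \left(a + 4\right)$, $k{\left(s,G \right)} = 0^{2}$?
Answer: $-12870$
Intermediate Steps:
$k{\left(s,G \right)} = 0$
$Z{\left(a,v \right)} = v \left(4 + a\right)$
$O = -495$ ($O = -81 + 9 \left(\left(-14 - 40\right) + 8\right) = -81 + 9 \left(-54 + 8\right) = -81 + 9 \left(-46\right) = -81 - 414 = -495$)
$g{\left(T{\left(Z{\left(k{\left(4,-4 \right)},0 \right)},0 \right)} \right)} O = 26 \left(-495\right) = -12870$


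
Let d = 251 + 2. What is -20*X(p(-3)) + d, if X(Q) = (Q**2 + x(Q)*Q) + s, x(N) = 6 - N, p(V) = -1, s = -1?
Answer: 393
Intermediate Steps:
X(Q) = -1 + Q**2 + Q*(6 - Q) (X(Q) = (Q**2 + (6 - Q)*Q) - 1 = (Q**2 + Q*(6 - Q)) - 1 = -1 + Q**2 + Q*(6 - Q))
d = 253
-20*X(p(-3)) + d = -20*(-1 + 6*(-1)) + 253 = -20*(-1 - 6) + 253 = -20*(-7) + 253 = 140 + 253 = 393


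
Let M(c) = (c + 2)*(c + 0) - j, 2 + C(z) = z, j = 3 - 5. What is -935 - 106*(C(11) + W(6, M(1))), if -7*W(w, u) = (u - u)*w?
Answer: -1889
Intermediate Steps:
j = -2
C(z) = -2 + z
M(c) = 2 + c*(2 + c) (M(c) = (c + 2)*(c + 0) - 1*(-2) = (2 + c)*c + 2 = c*(2 + c) + 2 = 2 + c*(2 + c))
W(w, u) = 0 (W(w, u) = -(u - u)*w/7 = -0*w = -⅐*0 = 0)
-935 - 106*(C(11) + W(6, M(1))) = -935 - 106*((-2 + 11) + 0) = -935 - 106*(9 + 0) = -935 - 106*9 = -935 - 954 = -1889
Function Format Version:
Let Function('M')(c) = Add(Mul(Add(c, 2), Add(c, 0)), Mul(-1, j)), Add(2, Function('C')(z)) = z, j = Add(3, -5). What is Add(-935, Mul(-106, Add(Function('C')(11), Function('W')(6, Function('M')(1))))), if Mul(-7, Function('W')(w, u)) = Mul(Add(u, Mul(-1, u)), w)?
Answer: -1889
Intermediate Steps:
j = -2
Function('C')(z) = Add(-2, z)
Function('M')(c) = Add(2, Mul(c, Add(2, c))) (Function('M')(c) = Add(Mul(Add(c, 2), Add(c, 0)), Mul(-1, -2)) = Add(Mul(Add(2, c), c), 2) = Add(Mul(c, Add(2, c)), 2) = Add(2, Mul(c, Add(2, c))))
Function('W')(w, u) = 0 (Function('W')(w, u) = Mul(Rational(-1, 7), Mul(Add(u, Mul(-1, u)), w)) = Mul(Rational(-1, 7), Mul(0, w)) = Mul(Rational(-1, 7), 0) = 0)
Add(-935, Mul(-106, Add(Function('C')(11), Function('W')(6, Function('M')(1))))) = Add(-935, Mul(-106, Add(Add(-2, 11), 0))) = Add(-935, Mul(-106, Add(9, 0))) = Add(-935, Mul(-106, 9)) = Add(-935, -954) = -1889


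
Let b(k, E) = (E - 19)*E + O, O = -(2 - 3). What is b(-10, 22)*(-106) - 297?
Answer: -7399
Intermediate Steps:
O = 1 (O = -1*(-1) = 1)
b(k, E) = 1 + E*(-19 + E) (b(k, E) = (E - 19)*E + 1 = (-19 + E)*E + 1 = E*(-19 + E) + 1 = 1 + E*(-19 + E))
b(-10, 22)*(-106) - 297 = (1 + 22² - 19*22)*(-106) - 297 = (1 + 484 - 418)*(-106) - 297 = 67*(-106) - 297 = -7102 - 297 = -7399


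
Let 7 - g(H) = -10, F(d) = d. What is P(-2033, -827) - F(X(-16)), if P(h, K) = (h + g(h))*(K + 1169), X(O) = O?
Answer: -689456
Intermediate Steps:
g(H) = 17 (g(H) = 7 - 1*(-10) = 7 + 10 = 17)
P(h, K) = (17 + h)*(1169 + K) (P(h, K) = (h + 17)*(K + 1169) = (17 + h)*(1169 + K))
P(-2033, -827) - F(X(-16)) = (19873 + 17*(-827) + 1169*(-2033) - 827*(-2033)) - 1*(-16) = (19873 - 14059 - 2376577 + 1681291) + 16 = -689472 + 16 = -689456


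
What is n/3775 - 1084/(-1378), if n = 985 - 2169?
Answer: 1230274/2600975 ≈ 0.47300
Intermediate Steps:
n = -1184
n/3775 - 1084/(-1378) = -1184/3775 - 1084/(-1378) = -1184*1/3775 - 1084*(-1/1378) = -1184/3775 + 542/689 = 1230274/2600975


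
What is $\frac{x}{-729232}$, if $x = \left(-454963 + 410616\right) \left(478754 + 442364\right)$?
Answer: $\frac{20424409973}{364616} \approx 56016.0$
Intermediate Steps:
$x = -40848819946$ ($x = \left(-44347\right) 921118 = -40848819946$)
$\frac{x}{-729232} = - \frac{40848819946}{-729232} = \left(-40848819946\right) \left(- \frac{1}{729232}\right) = \frac{20424409973}{364616}$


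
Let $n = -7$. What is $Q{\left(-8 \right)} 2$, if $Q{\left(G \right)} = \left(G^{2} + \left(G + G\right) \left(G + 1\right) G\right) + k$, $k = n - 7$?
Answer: $-1692$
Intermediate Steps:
$k = -14$ ($k = -7 - 7 = -14$)
$Q{\left(G \right)} = -14 + G^{2} + 2 G^{2} \left(1 + G\right)$ ($Q{\left(G \right)} = \left(G^{2} + \left(G + G\right) \left(G + 1\right) G\right) - 14 = \left(G^{2} + 2 G \left(1 + G\right) G\right) - 14 = \left(G^{2} + 2 G^{2} \left(1 + G\right)\right) - 14 = -14 + G^{2} + 2 G^{2} \left(1 + G\right)$)
$Q{\left(-8 \right)} 2 = \left(-14 + 2 \left(-8\right)^{3} + 3 \left(-8\right)^{2}\right) 2 = \left(-14 + 2 \left(-512\right) + 3 \cdot 64\right) 2 = \left(-14 - 1024 + 192\right) 2 = \left(-846\right) 2 = -1692$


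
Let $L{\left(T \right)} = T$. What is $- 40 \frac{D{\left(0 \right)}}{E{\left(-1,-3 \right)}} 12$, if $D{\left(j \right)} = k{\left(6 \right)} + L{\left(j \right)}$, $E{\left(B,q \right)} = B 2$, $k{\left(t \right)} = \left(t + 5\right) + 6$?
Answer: $4080$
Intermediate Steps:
$k{\left(t \right)} = 11 + t$ ($k{\left(t \right)} = \left(5 + t\right) + 6 = 11 + t$)
$E{\left(B,q \right)} = 2 B$
$D{\left(j \right)} = 17 + j$ ($D{\left(j \right)} = \left(11 + 6\right) + j = 17 + j$)
$- 40 \frac{D{\left(0 \right)}}{E{\left(-1,-3 \right)}} 12 = - 40 \frac{17 + 0}{2 \left(-1\right)} 12 = - 40 \frac{17}{-2} \cdot 12 = - 40 \cdot 17 \left(- \frac{1}{2}\right) 12 = \left(-40\right) \left(- \frac{17}{2}\right) 12 = 340 \cdot 12 = 4080$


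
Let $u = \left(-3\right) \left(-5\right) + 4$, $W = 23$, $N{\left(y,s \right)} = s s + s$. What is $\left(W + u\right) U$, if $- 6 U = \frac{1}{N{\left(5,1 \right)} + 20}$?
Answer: $- \frac{7}{22} \approx -0.31818$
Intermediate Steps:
$N{\left(y,s \right)} = s + s^{2}$ ($N{\left(y,s \right)} = s^{2} + s = s + s^{2}$)
$u = 19$ ($u = 15 + 4 = 19$)
$U = - \frac{1}{132}$ ($U = - \frac{1}{6 \left(1 \left(1 + 1\right) + 20\right)} = - \frac{1}{6 \left(1 \cdot 2 + 20\right)} = - \frac{1}{6 \left(2 + 20\right)} = - \frac{1}{6 \cdot 22} = \left(- \frac{1}{6}\right) \frac{1}{22} = - \frac{1}{132} \approx -0.0075758$)
$\left(W + u\right) U = \left(23 + 19\right) \left(- \frac{1}{132}\right) = 42 \left(- \frac{1}{132}\right) = - \frac{7}{22}$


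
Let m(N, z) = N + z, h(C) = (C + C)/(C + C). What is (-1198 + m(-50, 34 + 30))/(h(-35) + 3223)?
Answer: -148/403 ≈ -0.36725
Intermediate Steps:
h(C) = 1 (h(C) = (2*C)/((2*C)) = (2*C)*(1/(2*C)) = 1)
(-1198 + m(-50, 34 + 30))/(h(-35) + 3223) = (-1198 + (-50 + (34 + 30)))/(1 + 3223) = (-1198 + (-50 + 64))/3224 = (-1198 + 14)*(1/3224) = -1184*1/3224 = -148/403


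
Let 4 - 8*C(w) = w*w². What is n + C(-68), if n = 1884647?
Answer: 3847903/2 ≈ 1.9240e+6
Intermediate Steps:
C(w) = ½ - w³/8 (C(w) = ½ - w*w²/8 = ½ - w³/8)
n + C(-68) = 1884647 + (½ - ⅛*(-68)³) = 1884647 + (½ - ⅛*(-314432)) = 1884647 + (½ + 39304) = 1884647 + 78609/2 = 3847903/2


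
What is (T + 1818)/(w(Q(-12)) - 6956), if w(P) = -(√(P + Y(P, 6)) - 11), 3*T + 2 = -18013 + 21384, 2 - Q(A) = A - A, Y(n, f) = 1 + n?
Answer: -4085049/9646604 + 2941*√5/48233020 ≈ -0.42333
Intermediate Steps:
Q(A) = 2 (Q(A) = 2 - (A - A) = 2 - 1*0 = 2 + 0 = 2)
T = 1123 (T = -⅔ + (-18013 + 21384)/3 = -⅔ + (⅓)*3371 = -⅔ + 3371/3 = 1123)
w(P) = 11 - √(1 + 2*P) (w(P) = -(√(P + (1 + P)) - 11) = -(√(1 + 2*P) - 11) = -(-11 + √(1 + 2*P)) = 11 - √(1 + 2*P))
(T + 1818)/(w(Q(-12)) - 6956) = (1123 + 1818)/((11 - √(1 + 2*2)) - 6956) = 2941/((11 - √(1 + 4)) - 6956) = 2941/((11 - √5) - 6956) = 2941/(-6945 - √5)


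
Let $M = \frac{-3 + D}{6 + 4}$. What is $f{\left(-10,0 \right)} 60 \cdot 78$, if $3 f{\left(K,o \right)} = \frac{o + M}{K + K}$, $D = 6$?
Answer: $- \frac{117}{5} \approx -23.4$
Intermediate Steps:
$M = \frac{3}{10}$ ($M = \frac{-3 + 6}{6 + 4} = \frac{3}{10} \approx 0.3$)
$f{\left(K,o \right)} = \frac{\frac{3}{10} + o}{6 K}$ ($f{\left(K,o \right)} = \frac{\left(o + \frac{3}{10}\right) \frac{1}{K + K}}{3} = \frac{\left(\frac{3}{10} + o\right) \frac{1}{2 K}}{3} = \frac{\frac{1}{2} \frac{1}{K} \left(\frac{3}{10} + o\right)}{3} = \frac{\frac{3}{10} + o}{6 K}$)
$f{\left(-10,0 \right)} 60 \cdot 78 = \frac{3 + 10 \cdot 0}{60 \left(-10\right)} 60 \cdot 78 = \frac{1}{60} \left(- \frac{1}{10}\right) \left(3 + 0\right) 60 \cdot 78 = \frac{1}{60} \left(- \frac{1}{10}\right) 3 \cdot 60 \cdot 78 = \left(- \frac{1}{200}\right) 60 \cdot 78 = \left(- \frac{3}{10}\right) 78 = - \frac{117}{5}$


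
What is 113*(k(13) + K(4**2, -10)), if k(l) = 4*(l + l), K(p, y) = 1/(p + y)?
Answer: 70625/6 ≈ 11771.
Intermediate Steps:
k(l) = 8*l (k(l) = 4*(2*l) = 8*l)
113*(k(13) + K(4**2, -10)) = 113*(8*13 + 1/(4**2 - 10)) = 113*(104 + 1/(16 - 10)) = 113*(104 + 1/6) = 113*(625/6) = 70625/6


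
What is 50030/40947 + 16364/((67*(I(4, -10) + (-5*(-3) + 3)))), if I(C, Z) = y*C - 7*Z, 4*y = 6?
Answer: 492572824/128942103 ≈ 3.8201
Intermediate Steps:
y = 3/2 (y = (¼)*6 = 3/2 ≈ 1.5000)
I(C, Z) = -7*Z + 3*C/2 (I(C, Z) = 3*C/2 - 7*Z = -7*Z + 3*C/2)
50030/40947 + 16364/((67*(I(4, -10) + (-5*(-3) + 3)))) = 50030/40947 + 16364/((67*((-7*(-10) + (3/2)*4) + (-5*(-3) + 3)))) = 50030*(1/40947) + 16364/((67*((70 + 6) + (15 + 3)))) = 50030/40947 + 16364/((67*(76 + 18))) = 50030/40947 + 16364/((67*94)) = 50030/40947 + 16364/6298 = 50030/40947 + 16364*(1/6298) = 50030/40947 + 8182/3149 = 492572824/128942103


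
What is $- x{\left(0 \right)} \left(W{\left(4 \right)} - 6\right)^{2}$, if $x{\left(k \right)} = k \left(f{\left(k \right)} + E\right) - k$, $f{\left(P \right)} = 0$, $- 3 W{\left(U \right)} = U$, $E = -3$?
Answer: $0$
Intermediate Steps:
$W{\left(U \right)} = - \frac{U}{3}$
$x{\left(k \right)} = - 4 k$ ($x{\left(k \right)} = k \left(0 - 3\right) - k = k \left(-3\right) - k = - 3 k - k = - 4 k$)
$- x{\left(0 \right)} \left(W{\left(4 \right)} - 6\right)^{2} = - \left(-4\right) 0 \left(\left(- \frac{1}{3}\right) 4 - 6\right)^{2} = - 0 \left(- \frac{4}{3} - 6\right)^{2} = - 0 \left(- \frac{22}{3}\right)^{2} = - \frac{0 \cdot 484}{9} = \left(-1\right) 0 = 0$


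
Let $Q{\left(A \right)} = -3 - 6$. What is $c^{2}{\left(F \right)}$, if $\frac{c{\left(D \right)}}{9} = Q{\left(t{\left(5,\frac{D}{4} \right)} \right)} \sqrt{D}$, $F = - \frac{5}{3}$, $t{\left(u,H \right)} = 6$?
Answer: $-10935$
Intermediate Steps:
$Q{\left(A \right)} = -9$ ($Q{\left(A \right)} = -3 - 6 = -9$)
$F = - \frac{5}{3}$ ($F = \left(-5\right) \frac{1}{3} = - \frac{5}{3} \approx -1.6667$)
$c{\left(D \right)} = - 81 \sqrt{D}$ ($c{\left(D \right)} = 9 \left(- 9 \sqrt{D}\right) = - 81 \sqrt{D}$)
$c^{2}{\left(F \right)} = \left(- 81 \sqrt{- \frac{5}{3}}\right)^{2} = \left(- 81 \frac{i \sqrt{15}}{3}\right)^{2} = \left(- 27 i \sqrt{15}\right)^{2} = -10935$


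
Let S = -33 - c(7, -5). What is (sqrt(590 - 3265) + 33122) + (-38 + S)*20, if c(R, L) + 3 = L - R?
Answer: 32002 + 5*I*sqrt(107) ≈ 32002.0 + 51.72*I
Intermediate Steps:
c(R, L) = -3 + L - R (c(R, L) = -3 + (L - R) = -3 + L - R)
S = -18 (S = -33 - (-3 - 5 - 1*7) = -33 - (-3 - 5 - 7) = -33 - 1*(-15) = -33 + 15 = -18)
(sqrt(590 - 3265) + 33122) + (-38 + S)*20 = (sqrt(590 - 3265) + 33122) + (-38 - 18)*20 = (sqrt(-2675) + 33122) - 56*20 = (5*I*sqrt(107) + 33122) - 1120 = (33122 + 5*I*sqrt(107)) - 1120 = 32002 + 5*I*sqrt(107)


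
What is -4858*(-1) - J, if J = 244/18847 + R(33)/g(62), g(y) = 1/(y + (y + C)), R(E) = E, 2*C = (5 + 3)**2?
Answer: -5465874/18847 ≈ -290.01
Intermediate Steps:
C = 32 (C = (5 + 3)**2/2 = (1/2)*8**2 = (1/2)*64 = 32)
g(y) = 1/(32 + 2*y) (g(y) = 1/(y + (y + 32)) = 1/(y + (32 + y)) = 1/(32 + 2*y))
J = 97024600/18847 (J = 244/18847 + 33/((1/(2*(16 + 62)))) = 244*(1/18847) + 33/(((1/2)/78)) = 244/18847 + 33/(((1/2)*(1/78))) = 244/18847 + 33/(1/156) = 244/18847 + 33*156 = 244/18847 + 5148 = 97024600/18847 ≈ 5148.0)
-4858*(-1) - J = -4858*(-1) - 1*97024600/18847 = 4858 - 97024600/18847 = -5465874/18847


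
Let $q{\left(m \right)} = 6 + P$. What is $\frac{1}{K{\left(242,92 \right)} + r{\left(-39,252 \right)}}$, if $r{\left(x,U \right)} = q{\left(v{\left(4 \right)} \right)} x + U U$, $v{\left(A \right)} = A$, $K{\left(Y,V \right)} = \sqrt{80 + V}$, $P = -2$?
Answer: $\frac{15837}{1003242233} - \frac{\sqrt{43}}{2006484466} \approx 1.5783 \cdot 10^{-5}$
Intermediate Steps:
$q{\left(m \right)} = 4$ ($q{\left(m \right)} = 6 - 2 = 4$)
$r{\left(x,U \right)} = U^{2} + 4 x$ ($r{\left(x,U \right)} = 4 x + U U = 4 x + U^{2} = U^{2} + 4 x$)
$\frac{1}{K{\left(242,92 \right)} + r{\left(-39,252 \right)}} = \frac{1}{\sqrt{80 + 92} + \left(252^{2} + 4 \left(-39\right)\right)} = \frac{1}{\sqrt{172} + \left(63504 - 156\right)} = \frac{1}{2 \sqrt{43} + 63348} = \frac{1}{63348 + 2 \sqrt{43}}$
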